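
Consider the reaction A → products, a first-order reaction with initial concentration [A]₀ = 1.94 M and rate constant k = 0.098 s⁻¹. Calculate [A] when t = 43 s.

0.02869 M

Step 1: For a first-order reaction: [A] = [A]₀ × e^(-kt)
Step 2: [A] = 1.94 × e^(-0.098 × 43)
Step 3: [A] = 1.94 × e^(-4.214)
Step 4: [A] = 1.94 × 0.0147871 = 0.02869 M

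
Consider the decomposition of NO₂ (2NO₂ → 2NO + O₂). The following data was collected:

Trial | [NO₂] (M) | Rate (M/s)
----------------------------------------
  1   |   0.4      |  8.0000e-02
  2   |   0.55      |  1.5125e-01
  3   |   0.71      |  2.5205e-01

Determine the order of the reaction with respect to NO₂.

second order (2)

Step 1: Compare trials to find order n where rate₂/rate₁ = ([NO₂]₂/[NO₂]₁)^n
Step 2: rate₂/rate₁ = 1.5125e-01/8.0000e-02 = 1.891
Step 3: [NO₂]₂/[NO₂]₁ = 0.55/0.4 = 1.375
Step 4: n = ln(1.891)/ln(1.375) = 2.00 ≈ 2
Step 5: The reaction is second order in NO₂.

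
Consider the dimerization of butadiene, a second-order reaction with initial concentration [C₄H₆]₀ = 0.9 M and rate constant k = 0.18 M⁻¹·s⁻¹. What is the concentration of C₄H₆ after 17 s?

0.2397 M

Step 1: For a second-order reaction: 1/[C₄H₆] = 1/[C₄H₆]₀ + kt
Step 2: 1/[C₄H₆] = 1/0.9 + 0.18 × 17
Step 3: 1/[C₄H₆] = 1.111 + 3.06 = 4.171
Step 4: [C₄H₆] = 1/4.171 = 0.2397 M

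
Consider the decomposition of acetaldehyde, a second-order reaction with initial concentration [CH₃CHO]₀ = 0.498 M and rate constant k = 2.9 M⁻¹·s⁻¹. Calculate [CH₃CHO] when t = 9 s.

0.03558 M

Step 1: For a second-order reaction: 1/[CH₃CHO] = 1/[CH₃CHO]₀ + kt
Step 2: 1/[CH₃CHO] = 1/0.498 + 2.9 × 9
Step 3: 1/[CH₃CHO] = 2.008 + 26.1 = 28.11
Step 4: [CH₃CHO] = 1/28.11 = 0.03558 M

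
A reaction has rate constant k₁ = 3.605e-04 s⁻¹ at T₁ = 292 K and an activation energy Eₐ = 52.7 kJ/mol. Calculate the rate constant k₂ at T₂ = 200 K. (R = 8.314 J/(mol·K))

1.660e-08 s⁻¹

Step 1: Use the two-temperature Arrhenius form: ln(k₂/k₁) = -Eₐ/R × (1/T₂ - 1/T₁)
Step 2: Convert Eₐ to J/mol: 52.7 kJ/mol = 52700 J/mol
Step 3: 1/T₂ - 1/T₁ = 1/200 - 1/292 = 1.575342e-03 K⁻¹
Step 4: ln(k₂/k₁) = -52700/8.314 × 1.575342e-03 = -9.98563
Step 5: k₂ = k₁ × exp(-9.98563) = 3.605e-04 × 4.60570e-05 = 1.660e-08 s⁻¹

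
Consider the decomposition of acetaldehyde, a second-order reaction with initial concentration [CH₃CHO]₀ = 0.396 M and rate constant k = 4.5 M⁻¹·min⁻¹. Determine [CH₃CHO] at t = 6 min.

0.03387 M

Step 1: For a second-order reaction: 1/[CH₃CHO] = 1/[CH₃CHO]₀ + kt
Step 2: 1/[CH₃CHO] = 1/0.396 + 4.5 × 6
Step 3: 1/[CH₃CHO] = 2.525 + 27 = 29.53
Step 4: [CH₃CHO] = 1/29.53 = 0.03387 M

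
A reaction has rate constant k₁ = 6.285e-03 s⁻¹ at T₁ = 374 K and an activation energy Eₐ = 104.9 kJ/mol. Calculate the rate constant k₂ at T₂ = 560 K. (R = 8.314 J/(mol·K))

4.620e+02 s⁻¹

Step 1: Use the two-temperature Arrhenius form: ln(k₂/k₁) = -Eₐ/R × (1/T₂ - 1/T₁)
Step 2: Convert Eₐ to J/mol: 104.9 kJ/mol = 104900 J/mol
Step 3: 1/T₂ - 1/T₁ = 1/560 - 1/374 = -8.880825e-04 K⁻¹
Step 4: ln(k₂/k₁) = -104900/8.314 × -8.880825e-04 = 11.20518
Step 5: k₂ = k₁ × exp(11.20518) = 6.285e-03 × 7.35102e+04 = 4.620e+02 s⁻¹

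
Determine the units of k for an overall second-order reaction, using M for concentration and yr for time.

M⁻¹·yr⁻¹

Step 1: For overall order n, rate = k × (concentration)^n.
Step 2: Rate has units M·yr⁻¹; concentration term has units M^2.
Step 3: k = rate / (concentration)^n, so units of k = M^(1-2)·yr⁻¹ = M⁻¹·yr⁻¹.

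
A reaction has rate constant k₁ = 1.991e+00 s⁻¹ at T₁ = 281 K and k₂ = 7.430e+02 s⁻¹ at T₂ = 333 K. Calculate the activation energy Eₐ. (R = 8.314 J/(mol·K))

88.6 kJ/mol

Step 1: Use the two-temperature Arrhenius form: ln(k₂/k₁) = -Eₐ/R × (1/T₂ - 1/T₁)
Step 2: ln(k₂/k₁) = ln(7.430e+02/1.991e+00) = ln(373.179) = 5.92206
Step 3: 1/T₂ - 1/T₁ = 1/333 - 1/281 = -5.557159e-04 K⁻¹
Step 4: Eₐ = -R × ln(k₂/k₁) / (1/T₂ - 1/T₁) = -8.314 × 5.92206 / -5.557159e-04
Step 5: Eₐ = 8.8599e+04 J/mol = 88.6 kJ/mol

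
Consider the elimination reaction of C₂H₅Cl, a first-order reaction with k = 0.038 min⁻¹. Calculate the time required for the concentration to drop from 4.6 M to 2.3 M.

18.24 min

Step 1: For first-order: t = ln([C₂H₅Cl]₀/[C₂H₅Cl])/k
Step 2: t = ln(4.6/2.3)/0.038
Step 3: t = ln(2)/0.038
Step 4: t = 0.6931/0.038 = 18.24 min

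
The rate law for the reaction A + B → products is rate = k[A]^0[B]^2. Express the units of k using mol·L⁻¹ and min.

(mol·L⁻¹)⁻¹·min⁻¹

Step 1: Overall order = 0 + 2 = 2.
Step 2: rate has units mol·L⁻¹·min⁻¹; [A]^0[B]^2 has units (mol·L⁻¹)^2.
Step 3: k = rate/([A]^0[B]^2), so units of k = (mol·L⁻¹)^(1-2)·min⁻¹ = (mol·L⁻¹)⁻¹·min⁻¹.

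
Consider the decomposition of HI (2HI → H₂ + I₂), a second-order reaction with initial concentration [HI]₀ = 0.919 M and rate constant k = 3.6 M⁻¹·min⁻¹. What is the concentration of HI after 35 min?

0.007869 M

Step 1: For a second-order reaction: 1/[HI] = 1/[HI]₀ + kt
Step 2: 1/[HI] = 1/0.919 + 3.6 × 35
Step 3: 1/[HI] = 1.088 + 126 = 127.1
Step 4: [HI] = 1/127.1 = 0.007869 M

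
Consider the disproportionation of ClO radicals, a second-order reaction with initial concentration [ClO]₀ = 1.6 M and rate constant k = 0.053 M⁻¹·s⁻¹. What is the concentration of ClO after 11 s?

0.8278 M

Step 1: For a second-order reaction: 1/[ClO] = 1/[ClO]₀ + kt
Step 2: 1/[ClO] = 1/1.6 + 0.053 × 11
Step 3: 1/[ClO] = 0.625 + 0.583 = 1.208
Step 4: [ClO] = 1/1.208 = 0.8278 M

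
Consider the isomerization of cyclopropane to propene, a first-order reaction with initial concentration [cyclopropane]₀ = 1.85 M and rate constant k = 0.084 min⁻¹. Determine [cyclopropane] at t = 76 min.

0.003123 M

Step 1: For a first-order reaction: [cyclopropane] = [cyclopropane]₀ × e^(-kt)
Step 2: [cyclopropane] = 1.85 × e^(-0.084 × 76)
Step 3: [cyclopropane] = 1.85 × e^(-6.384)
Step 4: [cyclopropane] = 1.85 × 0.00168836 = 0.003123 M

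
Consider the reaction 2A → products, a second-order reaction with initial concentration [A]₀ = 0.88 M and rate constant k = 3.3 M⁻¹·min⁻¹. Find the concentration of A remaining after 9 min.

0.03243 M

Step 1: For a second-order reaction: 1/[A] = 1/[A]₀ + kt
Step 2: 1/[A] = 1/0.88 + 3.3 × 9
Step 3: 1/[A] = 1.136 + 29.7 = 30.84
Step 4: [A] = 1/30.84 = 0.03243 M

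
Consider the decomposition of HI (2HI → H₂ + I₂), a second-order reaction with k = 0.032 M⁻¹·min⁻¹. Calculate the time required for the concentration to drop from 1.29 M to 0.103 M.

279.2 min

Step 1: For second-order: t = (1/[HI] - 1/[HI]₀)/k
Step 2: t = (1/0.103 - 1/1.29)/0.032
Step 3: t = (9.709 - 0.7752)/0.032
Step 4: t = 8.934/0.032 = 279.2 min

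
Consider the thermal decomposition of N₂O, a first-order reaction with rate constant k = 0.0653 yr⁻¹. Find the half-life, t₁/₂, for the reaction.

10.61 yr

Step 1: For a first-order reaction, t₁/₂ = ln(2)/k
Step 2: t₁/₂ = ln(2)/0.0653
Step 3: t₁/₂ = 0.6931/0.0653 = 10.61 yr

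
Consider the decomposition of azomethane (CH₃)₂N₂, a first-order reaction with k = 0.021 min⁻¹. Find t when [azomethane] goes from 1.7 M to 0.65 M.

45.78 min

Step 1: For first-order: t = ln([azomethane]₀/[azomethane])/k
Step 2: t = ln(1.7/0.65)/0.021
Step 3: t = ln(2.615)/0.021
Step 4: t = 0.9614/0.021 = 45.78 min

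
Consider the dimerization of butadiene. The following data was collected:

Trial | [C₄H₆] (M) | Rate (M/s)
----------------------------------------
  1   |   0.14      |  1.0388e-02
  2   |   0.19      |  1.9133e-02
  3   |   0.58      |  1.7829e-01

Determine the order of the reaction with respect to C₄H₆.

second order (2)

Step 1: Compare trials to find order n where rate₂/rate₁ = ([C₄H₆]₂/[C₄H₆]₁)^n
Step 2: rate₂/rate₁ = 1.9133e-02/1.0388e-02 = 1.842
Step 3: [C₄H₆]₂/[C₄H₆]₁ = 0.19/0.14 = 1.357
Step 4: n = ln(1.842)/ln(1.357) = 2.00 ≈ 2
Step 5: The reaction is second order in C₄H₆.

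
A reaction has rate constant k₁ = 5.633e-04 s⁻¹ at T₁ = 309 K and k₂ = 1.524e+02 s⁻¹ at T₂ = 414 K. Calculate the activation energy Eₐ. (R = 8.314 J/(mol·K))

126.7 kJ/mol

Step 1: Use the two-temperature Arrhenius form: ln(k₂/k₁) = -Eₐ/R × (1/T₂ - 1/T₁)
Step 2: ln(k₂/k₁) = ln(1.524e+02/5.633e-04) = ln(270549) = 12.5082
Step 3: 1/T₂ - 1/T₁ = 1/414 - 1/309 = -8.207870e-04 K⁻¹
Step 4: Eₐ = -R × ln(k₂/k₁) / (1/T₂ - 1/T₁) = -8.314 × 12.5082 / -8.207870e-04
Step 5: Eₐ = 1.2670e+05 J/mol = 126.7 kJ/mol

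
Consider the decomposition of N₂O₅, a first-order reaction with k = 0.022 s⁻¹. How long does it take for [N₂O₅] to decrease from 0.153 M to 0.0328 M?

70 s

Step 1: For first-order: t = ln([N₂O₅]₀/[N₂O₅])/k
Step 2: t = ln(0.153/0.0328)/0.022
Step 3: t = ln(4.665)/0.022
Step 4: t = 1.54/0.022 = 70 s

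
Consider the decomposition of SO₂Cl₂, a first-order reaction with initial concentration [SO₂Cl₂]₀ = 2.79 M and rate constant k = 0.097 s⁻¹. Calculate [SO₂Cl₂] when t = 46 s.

0.03219 M

Step 1: For a first-order reaction: [SO₂Cl₂] = [SO₂Cl₂]₀ × e^(-kt)
Step 2: [SO₂Cl₂] = 2.79 × e^(-0.097 × 46)
Step 3: [SO₂Cl₂] = 2.79 × e^(-4.462)
Step 4: [SO₂Cl₂] = 2.79 × 0.0115393 = 0.03219 M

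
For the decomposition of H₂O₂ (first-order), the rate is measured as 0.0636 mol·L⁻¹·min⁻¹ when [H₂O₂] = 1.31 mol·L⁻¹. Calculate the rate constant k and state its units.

0.04855 min⁻¹

Step 1: rate = k[H₂O₂]^1, so k = rate / [H₂O₂]^1.
Step 2: k = 0.0636 / (1.31)^1 = 0.0636 / 1.31.
Step 3: k = 0.04855 min⁻¹.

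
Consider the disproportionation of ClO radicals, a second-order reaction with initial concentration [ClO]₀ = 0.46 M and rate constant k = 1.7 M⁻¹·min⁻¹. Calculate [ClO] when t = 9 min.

0.05723 M

Step 1: For a second-order reaction: 1/[ClO] = 1/[ClO]₀ + kt
Step 2: 1/[ClO] = 1/0.46 + 1.7 × 9
Step 3: 1/[ClO] = 2.174 + 15.3 = 17.47
Step 4: [ClO] = 1/17.47 = 0.05723 M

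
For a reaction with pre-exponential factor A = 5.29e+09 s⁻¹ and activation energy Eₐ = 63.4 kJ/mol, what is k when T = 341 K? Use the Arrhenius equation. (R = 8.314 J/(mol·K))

1.03e+00 s⁻¹

Step 1: Use the Arrhenius equation: k = A × exp(-Eₐ/RT)
Step 2: Convert Eₐ to J/mol: 63.4 kJ/mol = 63400 J/mol
Step 3: Calculate the exponent: -Eₐ/(RT) = -63400/(8.314 × 341) = -22.36273
Step 4: k = 5.29e+09 × exp(-22.36273)
Step 5: k = 5.29e+09 × 1.94084e-10 = 1.0267e+00 s⁻¹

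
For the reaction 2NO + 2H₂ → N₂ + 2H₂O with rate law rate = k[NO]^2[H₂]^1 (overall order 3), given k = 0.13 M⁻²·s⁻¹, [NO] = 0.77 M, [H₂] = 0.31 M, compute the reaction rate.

0.02389 M/s

Step 1: The rate law is rate = k[NO]^2[H₂]^1, overall order = 2+1 = 3
Step 2: Substitute values: rate = 0.13 × (0.77)^2 × (0.31)^1
Step 3: rate = 0.13 × 0.5929 × 0.31 = 0.0238939 M/s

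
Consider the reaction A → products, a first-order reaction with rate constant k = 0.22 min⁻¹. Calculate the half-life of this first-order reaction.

3.151 min

Step 1: For a first-order reaction, t₁/₂ = ln(2)/k
Step 2: t₁/₂ = ln(2)/0.22
Step 3: t₁/₂ = 0.6931/0.22 = 3.151 min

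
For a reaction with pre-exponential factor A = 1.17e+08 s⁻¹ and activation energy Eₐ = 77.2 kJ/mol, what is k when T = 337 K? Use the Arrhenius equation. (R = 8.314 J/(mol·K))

1.26e-04 s⁻¹

Step 1: Use the Arrhenius equation: k = A × exp(-Eₐ/RT)
Step 2: Convert Eₐ to J/mol: 77.2 kJ/mol = 77200 J/mol
Step 3: Calculate the exponent: -Eₐ/(RT) = -77200/(8.314 × 337) = -27.55354
Step 4: k = 1.17e+08 × exp(-27.55354)
Step 5: k = 1.17e+08 × 1.08056e-12 = 1.2643e-04 s⁻¹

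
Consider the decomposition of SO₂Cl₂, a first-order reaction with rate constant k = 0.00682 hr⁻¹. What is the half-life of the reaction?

101.6 hr

Step 1: For a first-order reaction, t₁/₂ = ln(2)/k
Step 2: t₁/₂ = ln(2)/0.00682
Step 3: t₁/₂ = 0.6931/0.00682 = 101.6 hr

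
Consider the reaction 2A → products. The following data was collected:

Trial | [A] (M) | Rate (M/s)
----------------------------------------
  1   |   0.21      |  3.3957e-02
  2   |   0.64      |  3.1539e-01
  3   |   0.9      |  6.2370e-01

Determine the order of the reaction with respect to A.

second order (2)

Step 1: Compare trials to find order n where rate₂/rate₁ = ([A]₂/[A]₁)^n
Step 2: rate₂/rate₁ = 3.1539e-01/3.3957e-02 = 9.288
Step 3: [A]₂/[A]₁ = 0.64/0.21 = 3.048
Step 4: n = ln(9.288)/ln(3.048) = 2.00 ≈ 2
Step 5: The reaction is second order in A.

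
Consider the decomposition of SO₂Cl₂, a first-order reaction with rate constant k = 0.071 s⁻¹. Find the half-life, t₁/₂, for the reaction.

9.763 s

Step 1: For a first-order reaction, t₁/₂ = ln(2)/k
Step 2: t₁/₂ = ln(2)/0.071
Step 3: t₁/₂ = 0.6931/0.071 = 9.763 s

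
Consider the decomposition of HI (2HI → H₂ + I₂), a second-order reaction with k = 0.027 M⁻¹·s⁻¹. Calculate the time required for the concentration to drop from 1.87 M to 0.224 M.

145.5 s

Step 1: For second-order: t = (1/[HI] - 1/[HI]₀)/k
Step 2: t = (1/0.224 - 1/1.87)/0.027
Step 3: t = (4.464 - 0.5348)/0.027
Step 4: t = 3.93/0.027 = 145.5 s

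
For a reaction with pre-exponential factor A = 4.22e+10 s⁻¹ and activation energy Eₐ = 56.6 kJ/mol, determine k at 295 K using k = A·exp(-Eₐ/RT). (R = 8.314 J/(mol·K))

4.01e+00 s⁻¹

Step 1: Use the Arrhenius equation: k = A × exp(-Eₐ/RT)
Step 2: Convert Eₐ to J/mol: 56.6 kJ/mol = 56600 J/mol
Step 3: Calculate the exponent: -Eₐ/(RT) = -56600/(8.314 × 295) = -23.07727
Step 4: k = 4.22e+10 × exp(-23.07727)
Step 5: k = 4.22e+10 × 9.49881e-11 = 4.0085e+00 s⁻¹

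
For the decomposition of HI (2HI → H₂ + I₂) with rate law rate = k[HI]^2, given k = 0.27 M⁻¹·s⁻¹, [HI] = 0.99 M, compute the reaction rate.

0.2646 M/s

Step 1: Identify the rate law: rate = k[HI]^2
Step 2: Substitute values: rate = 0.27 × (0.99)^2
Step 3: Calculate: rate = 0.27 × 0.9801 = 0.264627 M/s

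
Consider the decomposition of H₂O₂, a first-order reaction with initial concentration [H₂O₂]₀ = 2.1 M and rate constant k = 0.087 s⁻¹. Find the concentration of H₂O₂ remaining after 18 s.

0.4386 M

Step 1: For a first-order reaction: [H₂O₂] = [H₂O₂]₀ × e^(-kt)
Step 2: [H₂O₂] = 2.1 × e^(-0.087 × 18)
Step 3: [H₂O₂] = 2.1 × e^(-1.566)
Step 4: [H₂O₂] = 2.1 × 0.208879 = 0.4386 M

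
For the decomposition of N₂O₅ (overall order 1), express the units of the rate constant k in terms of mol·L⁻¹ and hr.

hr⁻¹

Step 1: For overall order n, rate = k × (concentration)^n.
Step 2: Rate has units mol·L⁻¹·hr⁻¹; concentration term has units (mol·L⁻¹)^1.
Step 3: k = rate / (concentration)^n, so units of k = (mol·L⁻¹)^(1-1)·hr⁻¹ = hr⁻¹.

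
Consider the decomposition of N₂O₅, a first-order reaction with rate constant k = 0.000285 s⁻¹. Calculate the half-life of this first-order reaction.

2432 s

Step 1: For a first-order reaction, t₁/₂ = ln(2)/k
Step 2: t₁/₂ = ln(2)/0.000285
Step 3: t₁/₂ = 0.6931/0.000285 = 2432 s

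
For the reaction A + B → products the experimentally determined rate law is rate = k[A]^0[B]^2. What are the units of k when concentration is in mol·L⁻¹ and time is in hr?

(mol·L⁻¹)⁻¹·hr⁻¹

Step 1: Overall order = 0 + 2 = 2.
Step 2: rate has units mol·L⁻¹·hr⁻¹; [A]^0[B]^2 has units (mol·L⁻¹)^2.
Step 3: k = rate/([A]^0[B]^2), so units of k = (mol·L⁻¹)^(1-2)·hr⁻¹ = (mol·L⁻¹)⁻¹·hr⁻¹.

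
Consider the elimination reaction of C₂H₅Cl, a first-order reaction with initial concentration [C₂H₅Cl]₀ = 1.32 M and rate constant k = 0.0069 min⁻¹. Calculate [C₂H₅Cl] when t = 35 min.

1.037 M

Step 1: For a first-order reaction: [C₂H₅Cl] = [C₂H₅Cl]₀ × e^(-kt)
Step 2: [C₂H₅Cl] = 1.32 × e^(-0.0069 × 35)
Step 3: [C₂H₅Cl] = 1.32 × e^(-0.2415)
Step 4: [C₂H₅Cl] = 1.32 × 0.785449 = 1.037 M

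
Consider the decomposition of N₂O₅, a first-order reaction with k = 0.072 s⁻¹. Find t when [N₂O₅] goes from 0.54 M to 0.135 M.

19.25 s

Step 1: For first-order: t = ln([N₂O₅]₀/[N₂O₅])/k
Step 2: t = ln(0.54/0.135)/0.072
Step 3: t = ln(4)/0.072
Step 4: t = 1.386/0.072 = 19.25 s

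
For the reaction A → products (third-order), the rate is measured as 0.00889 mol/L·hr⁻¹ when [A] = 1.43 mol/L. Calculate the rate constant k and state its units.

0.00304 (mol/L)⁻²·hr⁻¹

Step 1: rate = k[A]^3, so k = rate / [A]^3.
Step 2: k = 0.00889 / (1.43)^3 = 0.00889 / 2.924.
Step 3: k = 0.00304 (mol/L)⁻²·hr⁻¹.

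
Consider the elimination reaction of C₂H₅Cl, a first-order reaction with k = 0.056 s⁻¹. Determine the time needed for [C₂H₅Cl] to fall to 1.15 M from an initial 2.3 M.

12.38 s

Step 1: For first-order: t = ln([C₂H₅Cl]₀/[C₂H₅Cl])/k
Step 2: t = ln(2.3/1.15)/0.056
Step 3: t = ln(2)/0.056
Step 4: t = 0.6931/0.056 = 12.38 s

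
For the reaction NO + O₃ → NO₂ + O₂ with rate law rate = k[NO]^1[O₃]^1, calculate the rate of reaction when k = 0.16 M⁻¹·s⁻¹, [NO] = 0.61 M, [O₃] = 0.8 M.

0.07808 M/s

Step 1: The rate law is rate = k[NO]^1[O₃]^1
Step 2: Substitute: rate = 0.16 × (0.61)^1 × (0.8)^1
Step 3: rate = 0.16 × 0.61 × 0.8 = 0.07808 M/s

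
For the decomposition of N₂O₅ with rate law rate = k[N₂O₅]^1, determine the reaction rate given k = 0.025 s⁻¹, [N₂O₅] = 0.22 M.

0.0055 M/s

Step 1: Identify the rate law: rate = k[N₂O₅]^1
Step 2: Substitute values: rate = 0.025 × (0.22)^1
Step 3: Calculate: rate = 0.025 × 0.22 = 0.0055 M/s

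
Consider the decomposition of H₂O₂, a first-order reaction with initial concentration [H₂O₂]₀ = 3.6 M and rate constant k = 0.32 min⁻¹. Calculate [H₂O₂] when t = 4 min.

1.001 M

Step 1: For a first-order reaction: [H₂O₂] = [H₂O₂]₀ × e^(-kt)
Step 2: [H₂O₂] = 3.6 × e^(-0.32 × 4)
Step 3: [H₂O₂] = 3.6 × e^(-1.28)
Step 4: [H₂O₂] = 3.6 × 0.278037 = 1.001 M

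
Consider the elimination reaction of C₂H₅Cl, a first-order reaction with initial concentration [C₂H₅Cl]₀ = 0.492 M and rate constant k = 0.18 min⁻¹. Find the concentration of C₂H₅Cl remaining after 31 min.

0.001856 M

Step 1: For a first-order reaction: [C₂H₅Cl] = [C₂H₅Cl]₀ × e^(-kt)
Step 2: [C₂H₅Cl] = 0.492 × e^(-0.18 × 31)
Step 3: [C₂H₅Cl] = 0.492 × e^(-5.58)
Step 4: [C₂H₅Cl] = 0.492 × 0.00377257 = 0.001856 M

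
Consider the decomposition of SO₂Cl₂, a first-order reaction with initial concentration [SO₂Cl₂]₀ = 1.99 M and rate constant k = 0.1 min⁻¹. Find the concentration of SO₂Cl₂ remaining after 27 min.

0.1337 M

Step 1: For a first-order reaction: [SO₂Cl₂] = [SO₂Cl₂]₀ × e^(-kt)
Step 2: [SO₂Cl₂] = 1.99 × e^(-0.1 × 27)
Step 3: [SO₂Cl₂] = 1.99 × e^(-2.7)
Step 4: [SO₂Cl₂] = 1.99 × 0.0672055 = 0.1337 M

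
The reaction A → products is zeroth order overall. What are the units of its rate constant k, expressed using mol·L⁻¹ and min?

mol·L⁻¹·min⁻¹

Step 1: For overall order n, rate = k × (concentration)^n.
Step 2: Rate has units mol·L⁻¹·min⁻¹; concentration term has units (mol·L⁻¹)^0.
Step 3: k = rate / (concentration)^n, so units of k = (mol·L⁻¹)^(1-0)·min⁻¹ = mol·L⁻¹·min⁻¹.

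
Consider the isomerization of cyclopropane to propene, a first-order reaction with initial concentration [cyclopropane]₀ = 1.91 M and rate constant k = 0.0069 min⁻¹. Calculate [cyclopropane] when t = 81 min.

1.092 M

Step 1: For a first-order reaction: [cyclopropane] = [cyclopropane]₀ × e^(-kt)
Step 2: [cyclopropane] = 1.91 × e^(-0.0069 × 81)
Step 3: [cyclopropane] = 1.91 × e^(-0.5589)
Step 4: [cyclopropane] = 1.91 × 0.571838 = 1.092 M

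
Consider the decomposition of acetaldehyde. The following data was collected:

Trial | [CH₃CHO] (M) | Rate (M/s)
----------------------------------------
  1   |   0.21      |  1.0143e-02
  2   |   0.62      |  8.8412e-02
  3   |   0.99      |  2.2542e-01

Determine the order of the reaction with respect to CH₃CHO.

second order (2)

Step 1: Compare trials to find order n where rate₂/rate₁ = ([CH₃CHO]₂/[CH₃CHO]₁)^n
Step 2: rate₂/rate₁ = 8.8412e-02/1.0143e-02 = 8.717
Step 3: [CH₃CHO]₂/[CH₃CHO]₁ = 0.62/0.21 = 2.952
Step 4: n = ln(8.717)/ln(2.952) = 2.00 ≈ 2
Step 5: The reaction is second order in CH₃CHO.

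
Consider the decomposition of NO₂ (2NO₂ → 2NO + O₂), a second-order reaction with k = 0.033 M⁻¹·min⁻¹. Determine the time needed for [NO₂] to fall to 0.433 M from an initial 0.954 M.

38.22 min

Step 1: For second-order: t = (1/[NO₂] - 1/[NO₂]₀)/k
Step 2: t = (1/0.433 - 1/0.954)/0.033
Step 3: t = (2.309 - 1.048)/0.033
Step 4: t = 1.261/0.033 = 38.22 min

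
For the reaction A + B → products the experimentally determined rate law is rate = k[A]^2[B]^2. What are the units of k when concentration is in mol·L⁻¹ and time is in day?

(mol·L⁻¹)⁻³·day⁻¹

Step 1: Overall order = 2 + 2 = 4.
Step 2: rate has units mol·L⁻¹·day⁻¹; [A]^2[B]^2 has units (mol·L⁻¹)^4.
Step 3: k = rate/([A]^2[B]^2), so units of k = (mol·L⁻¹)^(1-4)·day⁻¹ = (mol·L⁻¹)⁻³·day⁻¹.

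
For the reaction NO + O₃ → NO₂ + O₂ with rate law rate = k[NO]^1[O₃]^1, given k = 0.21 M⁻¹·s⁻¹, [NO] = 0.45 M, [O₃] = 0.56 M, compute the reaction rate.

0.05292 M/s

Step 1: The rate law is rate = k[NO]^1[O₃]^1
Step 2: Substitute: rate = 0.21 × (0.45)^1 × (0.56)^1
Step 3: rate = 0.21 × 0.45 × 0.56 = 0.05292 M/s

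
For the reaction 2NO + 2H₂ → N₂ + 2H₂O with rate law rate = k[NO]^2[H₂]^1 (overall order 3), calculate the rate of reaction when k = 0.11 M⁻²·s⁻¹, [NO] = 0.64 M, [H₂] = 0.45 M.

0.02028 M/s

Step 1: The rate law is rate = k[NO]^2[H₂]^1, overall order = 2+1 = 3
Step 2: Substitute values: rate = 0.11 × (0.64)^2 × (0.45)^1
Step 3: rate = 0.11 × 0.4096 × 0.45 = 0.0202752 M/s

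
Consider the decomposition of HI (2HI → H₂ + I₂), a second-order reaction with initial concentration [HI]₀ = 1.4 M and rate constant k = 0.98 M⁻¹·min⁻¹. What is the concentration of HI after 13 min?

0.07433 M

Step 1: For a second-order reaction: 1/[HI] = 1/[HI]₀ + kt
Step 2: 1/[HI] = 1/1.4 + 0.98 × 13
Step 3: 1/[HI] = 0.7143 + 12.74 = 13.45
Step 4: [HI] = 1/13.45 = 0.07433 M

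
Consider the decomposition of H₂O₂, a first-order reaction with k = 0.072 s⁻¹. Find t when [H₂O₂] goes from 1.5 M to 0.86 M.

7.726 s

Step 1: For first-order: t = ln([H₂O₂]₀/[H₂O₂])/k
Step 2: t = ln(1.5/0.86)/0.072
Step 3: t = ln(1.744)/0.072
Step 4: t = 0.5563/0.072 = 7.726 s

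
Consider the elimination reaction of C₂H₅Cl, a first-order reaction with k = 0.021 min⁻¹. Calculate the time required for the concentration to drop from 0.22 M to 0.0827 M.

46.59 min

Step 1: For first-order: t = ln([C₂H₅Cl]₀/[C₂H₅Cl])/k
Step 2: t = ln(0.22/0.0827)/0.021
Step 3: t = ln(2.66)/0.021
Step 4: t = 0.9784/0.021 = 46.59 min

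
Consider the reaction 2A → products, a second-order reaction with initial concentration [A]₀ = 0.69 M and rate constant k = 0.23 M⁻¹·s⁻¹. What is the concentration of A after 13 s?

0.2253 M

Step 1: For a second-order reaction: 1/[A] = 1/[A]₀ + kt
Step 2: 1/[A] = 1/0.69 + 0.23 × 13
Step 3: 1/[A] = 1.449 + 2.99 = 4.439
Step 4: [A] = 1/4.439 = 0.2253 M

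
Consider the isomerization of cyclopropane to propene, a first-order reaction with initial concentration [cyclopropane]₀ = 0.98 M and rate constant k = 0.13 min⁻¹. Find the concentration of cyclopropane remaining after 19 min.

0.08289 M

Step 1: For a first-order reaction: [cyclopropane] = [cyclopropane]₀ × e^(-kt)
Step 2: [cyclopropane] = 0.98 × e^(-0.13 × 19)
Step 3: [cyclopropane] = 0.98 × e^(-2.47)
Step 4: [cyclopropane] = 0.98 × 0.0845849 = 0.08289 M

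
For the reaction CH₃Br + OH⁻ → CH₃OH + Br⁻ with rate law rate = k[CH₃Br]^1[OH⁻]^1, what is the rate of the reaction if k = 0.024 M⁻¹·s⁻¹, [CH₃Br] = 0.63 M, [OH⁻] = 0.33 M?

0.00499 M/s

Step 1: The rate law is rate = k[CH₃Br]^1[OH⁻]^1
Step 2: Substitute: rate = 0.024 × (0.63)^1 × (0.33)^1
Step 3: rate = 0.024 × 0.63 × 0.33 = 0.0049896 M/s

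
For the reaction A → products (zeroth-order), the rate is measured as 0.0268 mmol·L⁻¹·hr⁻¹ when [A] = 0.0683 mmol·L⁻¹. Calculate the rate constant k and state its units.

0.0268 mmol·L⁻¹·hr⁻¹

Step 1: For a zeroth-order reaction, rate = k (independent of concentration).
Step 2: k = rate = 0.0268 mmol·L⁻¹·hr⁻¹.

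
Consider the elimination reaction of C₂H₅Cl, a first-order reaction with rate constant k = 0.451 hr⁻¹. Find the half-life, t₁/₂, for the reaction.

1.537 hr

Step 1: For a first-order reaction, t₁/₂ = ln(2)/k
Step 2: t₁/₂ = ln(2)/0.451
Step 3: t₁/₂ = 0.6931/0.451 = 1.537 hr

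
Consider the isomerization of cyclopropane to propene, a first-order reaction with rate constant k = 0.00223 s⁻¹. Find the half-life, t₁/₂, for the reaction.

310.8 s

Step 1: For a first-order reaction, t₁/₂ = ln(2)/k
Step 2: t₁/₂ = ln(2)/0.00223
Step 3: t₁/₂ = 0.6931/0.00223 = 310.8 s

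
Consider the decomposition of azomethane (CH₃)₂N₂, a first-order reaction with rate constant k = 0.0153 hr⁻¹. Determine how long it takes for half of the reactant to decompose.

45.3 hr

Step 1: For a first-order reaction, t₁/₂ = ln(2)/k
Step 2: t₁/₂ = ln(2)/0.0153
Step 3: t₁/₂ = 0.6931/0.0153 = 45.3 hr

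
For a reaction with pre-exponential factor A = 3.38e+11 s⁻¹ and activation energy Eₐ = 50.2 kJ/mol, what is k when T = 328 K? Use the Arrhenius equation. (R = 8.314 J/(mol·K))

3.42e+03 s⁻¹

Step 1: Use the Arrhenius equation: k = A × exp(-Eₐ/RT)
Step 2: Convert Eₐ to J/mol: 50.2 kJ/mol = 50200 J/mol
Step 3: Calculate the exponent: -Eₐ/(RT) = -50200/(8.314 × 328) = -18.40856
Step 4: k = 3.38e+11 × exp(-18.40856)
Step 5: k = 3.38e+11 × 1.01219e-08 = 3.4212e+03 s⁻¹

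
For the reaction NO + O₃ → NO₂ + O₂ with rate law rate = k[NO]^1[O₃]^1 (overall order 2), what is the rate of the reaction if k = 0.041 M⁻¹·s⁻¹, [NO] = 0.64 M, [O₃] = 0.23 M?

0.006035 M/s

Step 1: The rate law is rate = k[NO]^1[O₃]^1, overall order = 1+1 = 2
Step 2: Substitute values: rate = 0.041 × (0.64)^1 × (0.23)^1
Step 3: rate = 0.041 × 0.64 × 0.23 = 0.0060352 M/s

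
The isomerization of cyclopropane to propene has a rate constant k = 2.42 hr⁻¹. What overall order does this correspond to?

first order (1)

Step 1: The units of k for an nth-order reaction are (concentration)^(1-n)·(time)⁻¹.
Step 2: Here k has units hr⁻¹, so the concentration exponent is 0.
Step 3: 1 - n = 0 ⇒ n = 1. The reaction is first order.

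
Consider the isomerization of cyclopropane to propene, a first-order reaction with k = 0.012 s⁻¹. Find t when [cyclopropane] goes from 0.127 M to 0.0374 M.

101.9 s

Step 1: For first-order: t = ln([cyclopropane]₀/[cyclopropane])/k
Step 2: t = ln(0.127/0.0374)/0.012
Step 3: t = ln(3.396)/0.012
Step 4: t = 1.223/0.012 = 101.9 s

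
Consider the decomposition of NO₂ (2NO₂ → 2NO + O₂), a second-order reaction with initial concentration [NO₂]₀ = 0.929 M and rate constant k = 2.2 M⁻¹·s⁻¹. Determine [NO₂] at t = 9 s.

0.0479 M

Step 1: For a second-order reaction: 1/[NO₂] = 1/[NO₂]₀ + kt
Step 2: 1/[NO₂] = 1/0.929 + 2.2 × 9
Step 3: 1/[NO₂] = 1.076 + 19.8 = 20.88
Step 4: [NO₂] = 1/20.88 = 0.0479 M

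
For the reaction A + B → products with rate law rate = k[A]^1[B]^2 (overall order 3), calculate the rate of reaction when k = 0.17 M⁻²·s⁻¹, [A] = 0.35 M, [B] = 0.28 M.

0.004665 M/s

Step 1: The rate law is rate = k[A]^1[B]^2, overall order = 1+2 = 3
Step 2: Substitute values: rate = 0.17 × (0.35)^1 × (0.28)^2
Step 3: rate = 0.17 × 0.35 × 0.0784 = 0.0046648 M/s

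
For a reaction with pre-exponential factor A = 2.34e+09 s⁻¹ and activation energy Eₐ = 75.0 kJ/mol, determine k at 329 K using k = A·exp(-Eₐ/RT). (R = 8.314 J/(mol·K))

2.89e-03 s⁻¹

Step 1: Use the Arrhenius equation: k = A × exp(-Eₐ/RT)
Step 2: Convert Eₐ to J/mol: 75.0 kJ/mol = 75000 J/mol
Step 3: Calculate the exponent: -Eₐ/(RT) = -75000/(8.314 × 329) = -27.41924
Step 4: k = 2.34e+09 × exp(-27.41924)
Step 5: k = 2.34e+09 × 1.23588e-12 = 2.8920e-03 s⁻¹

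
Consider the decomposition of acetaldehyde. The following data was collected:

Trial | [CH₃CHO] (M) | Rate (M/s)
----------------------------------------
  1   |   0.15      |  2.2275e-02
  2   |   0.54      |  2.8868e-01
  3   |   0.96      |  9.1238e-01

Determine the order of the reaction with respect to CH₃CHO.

second order (2)

Step 1: Compare trials to find order n where rate₂/rate₁ = ([CH₃CHO]₂/[CH₃CHO]₁)^n
Step 2: rate₂/rate₁ = 2.8868e-01/2.2275e-02 = 12.96
Step 3: [CH₃CHO]₂/[CH₃CHO]₁ = 0.54/0.15 = 3.6
Step 4: n = ln(12.96)/ln(3.6) = 2.00 ≈ 2
Step 5: The reaction is second order in CH₃CHO.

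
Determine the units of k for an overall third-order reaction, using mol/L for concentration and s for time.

(mol/L)⁻²·s⁻¹

Step 1: For overall order n, rate = k × (concentration)^n.
Step 2: Rate has units mol/L·s⁻¹; concentration term has units (mol/L)^3.
Step 3: k = rate / (concentration)^n, so units of k = (mol/L)^(1-3)·s⁻¹ = (mol/L)⁻²·s⁻¹.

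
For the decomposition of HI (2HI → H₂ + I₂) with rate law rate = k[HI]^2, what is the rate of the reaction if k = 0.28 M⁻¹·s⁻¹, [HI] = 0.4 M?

0.0448 M/s

Step 1: Identify the rate law: rate = k[HI]^2
Step 2: Substitute values: rate = 0.28 × (0.4)^2
Step 3: Calculate: rate = 0.28 × 0.16 = 0.0448 M/s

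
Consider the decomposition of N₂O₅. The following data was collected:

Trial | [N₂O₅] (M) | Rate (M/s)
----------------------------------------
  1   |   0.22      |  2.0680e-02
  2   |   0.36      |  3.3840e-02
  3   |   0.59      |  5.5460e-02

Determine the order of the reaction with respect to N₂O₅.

first order (1)

Step 1: Compare trials to find order n where rate₂/rate₁ = ([N₂O₅]₂/[N₂O₅]₁)^n
Step 2: rate₂/rate₁ = 3.3840e-02/2.0680e-02 = 1.636
Step 3: [N₂O₅]₂/[N₂O₅]₁ = 0.36/0.22 = 1.636
Step 4: n = ln(1.636)/ln(1.636) = 1.00 ≈ 1
Step 5: The reaction is first order in N₂O₅.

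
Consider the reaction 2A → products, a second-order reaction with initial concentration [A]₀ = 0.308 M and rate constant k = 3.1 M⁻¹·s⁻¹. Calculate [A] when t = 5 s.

0.05334 M

Step 1: For a second-order reaction: 1/[A] = 1/[A]₀ + kt
Step 2: 1/[A] = 1/0.308 + 3.1 × 5
Step 3: 1/[A] = 3.247 + 15.5 = 18.75
Step 4: [A] = 1/18.75 = 0.05334 M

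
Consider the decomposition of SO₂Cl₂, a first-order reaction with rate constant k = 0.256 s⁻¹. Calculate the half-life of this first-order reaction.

2.708 s

Step 1: For a first-order reaction, t₁/₂ = ln(2)/k
Step 2: t₁/₂ = ln(2)/0.256
Step 3: t₁/₂ = 0.6931/0.256 = 2.708 s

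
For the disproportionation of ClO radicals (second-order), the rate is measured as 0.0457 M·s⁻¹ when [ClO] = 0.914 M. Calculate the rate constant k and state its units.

0.0547 M⁻¹·s⁻¹

Step 1: rate = k[ClO]^2, so k = rate / [ClO]^2.
Step 2: k = 0.0457 / (0.914)^2 = 0.0457 / 0.8354.
Step 3: k = 0.0547 M⁻¹·s⁻¹.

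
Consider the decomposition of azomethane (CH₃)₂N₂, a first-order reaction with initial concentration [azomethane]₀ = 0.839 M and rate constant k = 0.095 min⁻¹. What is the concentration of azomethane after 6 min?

0.4745 M

Step 1: For a first-order reaction: [azomethane] = [azomethane]₀ × e^(-kt)
Step 2: [azomethane] = 0.839 × e^(-0.095 × 6)
Step 3: [azomethane] = 0.839 × e^(-0.57)
Step 4: [azomethane] = 0.839 × 0.565525 = 0.4745 M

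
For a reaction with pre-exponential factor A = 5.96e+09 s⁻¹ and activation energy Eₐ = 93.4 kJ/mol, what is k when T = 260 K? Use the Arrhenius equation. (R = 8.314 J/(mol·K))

1.02e-09 s⁻¹

Step 1: Use the Arrhenius equation: k = A × exp(-Eₐ/RT)
Step 2: Convert Eₐ to J/mol: 93.4 kJ/mol = 93400 J/mol
Step 3: Calculate the exponent: -Eₐ/(RT) = -93400/(8.314 × 260) = -43.20793
Step 4: k = 5.96e+09 × exp(-43.20793)
Step 5: k = 5.96e+09 × 1.71804e-19 = 1.0240e-09 s⁻¹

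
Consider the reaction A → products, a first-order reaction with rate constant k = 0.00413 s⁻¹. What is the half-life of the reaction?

167.8 s

Step 1: For a first-order reaction, t₁/₂ = ln(2)/k
Step 2: t₁/₂ = ln(2)/0.00413
Step 3: t₁/₂ = 0.6931/0.00413 = 167.8 s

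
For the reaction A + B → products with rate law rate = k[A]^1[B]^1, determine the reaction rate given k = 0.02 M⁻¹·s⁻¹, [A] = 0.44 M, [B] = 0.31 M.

0.002728 M/s

Step 1: The rate law is rate = k[A]^1[B]^1
Step 2: Substitute: rate = 0.02 × (0.44)^1 × (0.31)^1
Step 3: rate = 0.02 × 0.44 × 0.31 = 0.002728 M/s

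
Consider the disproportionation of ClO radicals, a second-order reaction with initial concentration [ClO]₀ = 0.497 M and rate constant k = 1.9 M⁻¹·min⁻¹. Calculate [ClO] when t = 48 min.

0.01073 M

Step 1: For a second-order reaction: 1/[ClO] = 1/[ClO]₀ + kt
Step 2: 1/[ClO] = 1/0.497 + 1.9 × 48
Step 3: 1/[ClO] = 2.012 + 91.2 = 93.21
Step 4: [ClO] = 1/93.21 = 0.01073 M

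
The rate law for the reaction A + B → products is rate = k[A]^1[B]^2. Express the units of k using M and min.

M⁻²·min⁻¹

Step 1: Overall order = 1 + 2 = 3.
Step 2: rate has units M·min⁻¹; [A]^1[B]^2 has units M^3.
Step 3: k = rate/([A]^1[B]^2), so units of k = M^(1-3)·min⁻¹ = M⁻²·min⁻¹.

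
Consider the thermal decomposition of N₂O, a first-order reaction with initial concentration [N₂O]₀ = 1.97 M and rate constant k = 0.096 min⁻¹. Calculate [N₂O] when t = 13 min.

0.5655 M

Step 1: For a first-order reaction: [N₂O] = [N₂O]₀ × e^(-kt)
Step 2: [N₂O] = 1.97 × e^(-0.096 × 13)
Step 3: [N₂O] = 1.97 × e^(-1.248)
Step 4: [N₂O] = 1.97 × 0.287078 = 0.5655 M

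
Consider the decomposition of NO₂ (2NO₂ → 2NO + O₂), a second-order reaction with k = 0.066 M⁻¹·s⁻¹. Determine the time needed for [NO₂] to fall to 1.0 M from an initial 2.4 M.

8.838 s

Step 1: For second-order: t = (1/[NO₂] - 1/[NO₂]₀)/k
Step 2: t = (1/1.0 - 1/2.4)/0.066
Step 3: t = (1 - 0.4167)/0.066
Step 4: t = 0.5833/0.066 = 8.838 s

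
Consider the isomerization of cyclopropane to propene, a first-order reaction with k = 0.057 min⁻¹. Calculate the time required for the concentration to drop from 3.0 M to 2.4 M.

3.915 min

Step 1: For first-order: t = ln([cyclopropane]₀/[cyclopropane])/k
Step 2: t = ln(3.0/2.4)/0.057
Step 3: t = ln(1.25)/0.057
Step 4: t = 0.2231/0.057 = 3.915 min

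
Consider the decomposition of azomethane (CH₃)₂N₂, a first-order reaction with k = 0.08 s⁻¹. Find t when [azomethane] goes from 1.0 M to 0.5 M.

8.664 s

Step 1: For first-order: t = ln([azomethane]₀/[azomethane])/k
Step 2: t = ln(1.0/0.5)/0.08
Step 3: t = ln(2)/0.08
Step 4: t = 0.6931/0.08 = 8.664 s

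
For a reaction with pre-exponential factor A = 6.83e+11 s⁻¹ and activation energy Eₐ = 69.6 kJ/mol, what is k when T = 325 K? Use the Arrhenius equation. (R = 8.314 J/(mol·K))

4.44e+00 s⁻¹

Step 1: Use the Arrhenius equation: k = A × exp(-Eₐ/RT)
Step 2: Convert Eₐ to J/mol: 69.6 kJ/mol = 69600 J/mol
Step 3: Calculate the exponent: -Eₐ/(RT) = -69600/(8.314 × 325) = -25.75822
Step 4: k = 6.83e+11 × exp(-25.75822)
Step 5: k = 6.83e+11 × 6.50650e-12 = 4.4439e+00 s⁻¹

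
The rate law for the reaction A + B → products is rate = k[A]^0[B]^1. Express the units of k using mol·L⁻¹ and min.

min⁻¹

Step 1: Overall order = 0 + 1 = 1.
Step 2: rate has units mol·L⁻¹·min⁻¹; [A]^0[B]^1 has units (mol·L⁻¹)^1.
Step 3: k = rate/([A]^0[B]^1), so units of k = (mol·L⁻¹)^(1-1)·min⁻¹ = min⁻¹.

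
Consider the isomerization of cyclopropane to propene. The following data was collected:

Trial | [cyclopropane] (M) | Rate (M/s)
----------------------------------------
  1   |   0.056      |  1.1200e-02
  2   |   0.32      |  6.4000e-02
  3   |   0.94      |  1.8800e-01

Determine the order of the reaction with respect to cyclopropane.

first order (1)

Step 1: Compare trials to find order n where rate₂/rate₁ = ([cyclopropane]₂/[cyclopropane]₁)^n
Step 2: rate₂/rate₁ = 6.4000e-02/1.1200e-02 = 5.714
Step 3: [cyclopropane]₂/[cyclopropane]₁ = 0.32/0.056 = 5.714
Step 4: n = ln(5.714)/ln(5.714) = 1.00 ≈ 1
Step 5: The reaction is first order in cyclopropane.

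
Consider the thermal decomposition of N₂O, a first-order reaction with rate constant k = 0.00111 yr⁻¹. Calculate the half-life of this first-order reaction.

624.5 yr

Step 1: For a first-order reaction, t₁/₂ = ln(2)/k
Step 2: t₁/₂ = ln(2)/0.00111
Step 3: t₁/₂ = 0.6931/0.00111 = 624.5 yr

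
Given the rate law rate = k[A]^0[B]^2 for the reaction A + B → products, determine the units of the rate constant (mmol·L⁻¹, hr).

(mmol·L⁻¹)⁻¹·hr⁻¹

Step 1: Overall order = 0 + 2 = 2.
Step 2: rate has units mmol·L⁻¹·hr⁻¹; [A]^0[B]^2 has units (mmol·L⁻¹)^2.
Step 3: k = rate/([A]^0[B]^2), so units of k = (mmol·L⁻¹)^(1-2)·hr⁻¹ = (mmol·L⁻¹)⁻¹·hr⁻¹.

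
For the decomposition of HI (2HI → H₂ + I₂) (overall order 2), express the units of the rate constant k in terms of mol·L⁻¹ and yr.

(mol·L⁻¹)⁻¹·yr⁻¹

Step 1: For overall order n, rate = k × (concentration)^n.
Step 2: Rate has units mol·L⁻¹·yr⁻¹; concentration term has units (mol·L⁻¹)^2.
Step 3: k = rate / (concentration)^n, so units of k = (mol·L⁻¹)^(1-2)·yr⁻¹ = (mol·L⁻¹)⁻¹·yr⁻¹.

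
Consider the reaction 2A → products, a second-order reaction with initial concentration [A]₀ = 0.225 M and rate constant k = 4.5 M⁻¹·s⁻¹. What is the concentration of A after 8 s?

0.02473 M

Step 1: For a second-order reaction: 1/[A] = 1/[A]₀ + kt
Step 2: 1/[A] = 1/0.225 + 4.5 × 8
Step 3: 1/[A] = 4.444 + 36 = 40.44
Step 4: [A] = 1/40.44 = 0.02473 M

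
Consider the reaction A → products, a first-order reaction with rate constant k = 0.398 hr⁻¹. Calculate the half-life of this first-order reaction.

1.742 hr

Step 1: For a first-order reaction, t₁/₂ = ln(2)/k
Step 2: t₁/₂ = ln(2)/0.398
Step 3: t₁/₂ = 0.6931/0.398 = 1.742 hr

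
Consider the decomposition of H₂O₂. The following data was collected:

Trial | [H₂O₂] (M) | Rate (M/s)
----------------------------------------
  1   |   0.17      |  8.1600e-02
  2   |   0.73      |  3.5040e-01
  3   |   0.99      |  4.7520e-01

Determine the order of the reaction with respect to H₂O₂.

first order (1)

Step 1: Compare trials to find order n where rate₂/rate₁ = ([H₂O₂]₂/[H₂O₂]₁)^n
Step 2: rate₂/rate₁ = 3.5040e-01/8.1600e-02 = 4.294
Step 3: [H₂O₂]₂/[H₂O₂]₁ = 0.73/0.17 = 4.294
Step 4: n = ln(4.294)/ln(4.294) = 1.00 ≈ 1
Step 5: The reaction is first order in H₂O₂.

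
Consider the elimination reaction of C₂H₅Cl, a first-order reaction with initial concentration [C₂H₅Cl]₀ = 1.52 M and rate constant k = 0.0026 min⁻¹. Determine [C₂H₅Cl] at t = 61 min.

1.297 M

Step 1: For a first-order reaction: [C₂H₅Cl] = [C₂H₅Cl]₀ × e^(-kt)
Step 2: [C₂H₅Cl] = 1.52 × e^(-0.0026 × 61)
Step 3: [C₂H₅Cl] = 1.52 × e^(-0.1586)
Step 4: [C₂H₅Cl] = 1.52 × 0.853338 = 1.297 M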